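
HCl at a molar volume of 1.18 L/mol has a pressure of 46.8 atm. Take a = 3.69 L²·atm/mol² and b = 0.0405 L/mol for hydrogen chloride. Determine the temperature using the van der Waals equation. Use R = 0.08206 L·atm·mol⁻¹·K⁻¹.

T ≈ 686.7 K

T = (P + a/V_m²)(V_m − b)/R
P + a/V_m² = 46.8 + 3.69/(1.18)² = 49.450 atm
V_m − b = 1.18 − 0.0405 = 1.1395 L/mol
T = (49.450)(1.1395)/0.08206 = 686.7 K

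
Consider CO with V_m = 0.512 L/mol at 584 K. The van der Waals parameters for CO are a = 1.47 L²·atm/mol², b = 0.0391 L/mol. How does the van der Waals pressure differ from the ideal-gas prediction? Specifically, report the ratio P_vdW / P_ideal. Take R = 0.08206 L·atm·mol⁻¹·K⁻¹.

Ideal: P_ideal = RT/V_m = (0.08206)(584)/0.512 = 93.5997 atm
vdW: P = RT/(V_m − b) − a/V_m² = 47.9230/0.472900 − 1.47/0.262144 = 101.339 − 5.60760 = 95.731 atm
Ratio = 95.731/93.5997 = 1.023

P_vdW / P_ideal ≈ 1.023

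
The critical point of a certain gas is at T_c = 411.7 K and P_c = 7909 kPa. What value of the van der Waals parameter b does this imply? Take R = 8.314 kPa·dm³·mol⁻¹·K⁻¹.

From T_c = 8a/(27Rb) and P_c = a/(27b²): b = R T_c/(8 P_c).
b = (8.314)(411.7)/(8×7909) = 3422.9/63272 = 0.05410 dm³/mol

b ≈ 0.05410 dm³/mol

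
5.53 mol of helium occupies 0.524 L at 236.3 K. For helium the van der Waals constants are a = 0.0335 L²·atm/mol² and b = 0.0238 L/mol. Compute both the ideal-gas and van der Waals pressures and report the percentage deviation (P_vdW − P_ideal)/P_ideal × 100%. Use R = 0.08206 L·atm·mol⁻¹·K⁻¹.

Ideal: P_ideal = nRT/V = (5.53)(0.08206)(236.3)/0.524 = 204.639 atm
vdW: P = nRT/(V − nb) − a n²/V² = 107.231/0.392386 − 1.02446/0.274576 = 273.279 − 3.73106 = 269.548 atm
% deviation = (269.548 − 204.639)/204.639 × 100% = 31.72%

31.72 %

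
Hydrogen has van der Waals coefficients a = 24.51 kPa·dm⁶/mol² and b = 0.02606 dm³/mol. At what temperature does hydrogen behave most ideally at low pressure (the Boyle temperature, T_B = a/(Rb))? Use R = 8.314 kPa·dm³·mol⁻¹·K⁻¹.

T_B ≈ 113.1 K

For a van der Waals gas the second virial coefficient B₂ = b − a/(RT) vanishes at T_B = a/(Rb).
T_B = 24.51/(8.314×0.02606) = 24.51/0.21666 = 113.1 K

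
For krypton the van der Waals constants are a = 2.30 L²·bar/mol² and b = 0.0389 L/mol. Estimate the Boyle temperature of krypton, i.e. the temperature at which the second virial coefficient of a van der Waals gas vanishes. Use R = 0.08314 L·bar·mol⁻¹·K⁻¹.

For a van der Waals gas the second virial coefficient B₂ = b − a/(RT) vanishes at T_B = a/(Rb).
T_B = 2.30/(0.08314×0.0389) = 2.30/0.0032341 = 711.2 K

T_B ≈ 711.2 K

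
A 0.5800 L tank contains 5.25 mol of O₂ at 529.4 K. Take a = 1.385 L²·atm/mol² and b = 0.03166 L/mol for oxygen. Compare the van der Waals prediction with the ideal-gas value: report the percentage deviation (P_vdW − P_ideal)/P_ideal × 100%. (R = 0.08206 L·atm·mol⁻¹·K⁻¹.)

Ideal: P_ideal = nRT/V = (5.25)(0.08206)(529.4)/0.5800 = 393.230 atm
vdW: P = nRT/(V − nb) − a n²/V² = 228.073/0.413785 − 38.1741/0.336400 = 551.187 − 113.478 = 437.709 atm
% deviation = (437.709 − 393.230)/393.230 × 100% = 11.31%

11.31 %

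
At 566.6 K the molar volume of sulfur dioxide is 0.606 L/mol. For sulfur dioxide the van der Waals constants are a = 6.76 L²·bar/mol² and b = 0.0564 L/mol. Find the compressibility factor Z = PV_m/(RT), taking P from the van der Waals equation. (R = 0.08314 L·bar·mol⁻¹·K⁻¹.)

Z ≈ 0.8658

P = RT/(V_m − b) − a/V_m² = (0.08314)(566.6)/(0.606 − 0.0564) − 6.76/(0.606)²
  = 47.107/0.54960 − 18.408 = 85.711 − 18.408 = 67.303 bar
Z = PV_m/(RT) = (67.303)(0.606)/((0.08314)(566.6)) = 40.786/47.107 = 0.8658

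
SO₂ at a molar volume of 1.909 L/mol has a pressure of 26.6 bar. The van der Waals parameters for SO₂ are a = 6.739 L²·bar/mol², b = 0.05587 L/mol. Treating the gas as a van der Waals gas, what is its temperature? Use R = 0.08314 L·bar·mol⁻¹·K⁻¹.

T ≈ 634.1 K

T = (P + a/V_m²)(V_m − b)/R
P + a/V_m² = 26.6 + 6.739/(1.909)² = 28.449 bar
V_m − b = 1.909 − 0.05587 = 1.8531 L/mol
T = (28.449)(1.8531)/0.08314 = 634.1 K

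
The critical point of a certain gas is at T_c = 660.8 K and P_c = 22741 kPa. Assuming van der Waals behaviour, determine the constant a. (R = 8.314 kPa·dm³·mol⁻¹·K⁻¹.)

a ≈ 559.9 kPa·dm⁶/mol²

From T_c = 8a/(27Rb) and P_c = a/(27b²): a = 27 R² T_c²/(64 P_c).
a = 27×(8.314)²×(660.8)²/(64×22741) = 814936694/1455424 = 559.9 kPa·dm⁶/mol²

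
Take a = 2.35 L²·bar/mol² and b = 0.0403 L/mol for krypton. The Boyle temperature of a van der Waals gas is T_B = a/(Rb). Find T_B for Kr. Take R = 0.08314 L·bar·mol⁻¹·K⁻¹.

T_B ≈ 701.4 K

For a van der Waals gas the second virial coefficient B₂ = b − a/(RT) vanishes at T_B = a/(Rb).
T_B = 2.35/(0.08314×0.0403) = 2.35/0.0033505 = 701.4 K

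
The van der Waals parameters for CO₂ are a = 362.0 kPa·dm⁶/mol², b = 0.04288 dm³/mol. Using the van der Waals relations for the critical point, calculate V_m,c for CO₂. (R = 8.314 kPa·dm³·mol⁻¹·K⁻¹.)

V_m,c ≈ 0.1286 dm³/mol

For a van der Waals gas, V_m,c = 3b.
V_m,c = 3×0.04288 = 0.1286 dm³/mol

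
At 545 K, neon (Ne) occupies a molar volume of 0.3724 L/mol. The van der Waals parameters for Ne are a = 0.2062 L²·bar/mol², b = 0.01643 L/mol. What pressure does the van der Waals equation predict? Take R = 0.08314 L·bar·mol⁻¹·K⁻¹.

P ≈ 125.8 bar

P = RT/(V_m − b) − a/V_m²
RT/(V_m − b) = (0.08314)(545)/(0.3724 − 0.01643) = 45.311/0.35597 = 127.29 bar
a/V_m² = 0.2062/(0.3724)² = 1.4869 bar
P = 127.29 − 1.4869 = 125.8 bar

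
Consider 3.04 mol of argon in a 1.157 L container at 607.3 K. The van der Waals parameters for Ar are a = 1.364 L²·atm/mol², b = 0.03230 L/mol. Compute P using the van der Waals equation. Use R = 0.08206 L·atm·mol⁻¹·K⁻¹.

P = nRT/(V − nb) − a n²/V²
nRT/(V − nb) = (3.04)(0.08206)(607.3)/(1.157 − 3.04×0.03230) = 151.50/1.0588 = 143.09 atm
a n²/V² = (1.364)(3.04)²/(1.157)² = 9.4166 atm
P = 143.09 − 9.4166 = 133.7 atm

P ≈ 133.7 atm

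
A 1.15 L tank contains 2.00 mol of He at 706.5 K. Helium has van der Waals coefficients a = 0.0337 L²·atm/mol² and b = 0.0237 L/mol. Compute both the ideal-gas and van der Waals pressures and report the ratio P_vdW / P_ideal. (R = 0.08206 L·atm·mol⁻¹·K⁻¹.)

Ideal: P_ideal = nRT/V = (2.00)(0.08206)(706.5)/1.15 = 100.827 atm
vdW: P = nRT/(V − nb) − a n²/V² = 115.951/1.10260 − 0.134800/1.32250 = 105.161 − 0.101928 = 105.059 atm
Ratio = 105.059/100.827 = 1.042

P_vdW / P_ideal ≈ 1.042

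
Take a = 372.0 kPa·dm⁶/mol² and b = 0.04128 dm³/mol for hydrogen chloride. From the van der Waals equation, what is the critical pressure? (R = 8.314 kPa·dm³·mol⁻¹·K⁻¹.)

P_c ≈ 8085 kPa

For a van der Waals gas, P_c = a/(27b²).
P_c = 372.0/(27×(0.04128)²) = 372.0/0.046009 = 8085 kPa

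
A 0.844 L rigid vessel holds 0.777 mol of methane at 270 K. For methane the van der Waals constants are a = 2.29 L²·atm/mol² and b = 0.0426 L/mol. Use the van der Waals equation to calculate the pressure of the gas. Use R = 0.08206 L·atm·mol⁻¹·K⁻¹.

P = nRT/(V − nb) − a n²/V²
nRT/(V − nb) = (0.777)(0.08206)(270)/(0.844 − 0.777×0.0426) = 17.215/0.81090 = 21.229 atm
a n²/V² = (2.29)(0.777)²/(0.844)² = 1.9409 atm
P = 21.229 − 1.9409 = 19.29 atm

P ≈ 19.29 atm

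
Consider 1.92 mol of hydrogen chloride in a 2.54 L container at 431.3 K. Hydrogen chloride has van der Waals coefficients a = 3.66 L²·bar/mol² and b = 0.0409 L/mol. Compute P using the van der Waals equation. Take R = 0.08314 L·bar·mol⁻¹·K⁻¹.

P ≈ 25.88 bar

P = nRT/(V − nb) − a n²/V²
nRT/(V − nb) = (1.92)(0.08314)(431.3)/(2.54 − 1.92×0.0409) = 68.848/2.4615 = 27.970 bar
a n²/V² = (3.66)(1.92)²/(2.54)² = 2.0913 bar
P = 27.970 − 2.0913 = 25.88 bar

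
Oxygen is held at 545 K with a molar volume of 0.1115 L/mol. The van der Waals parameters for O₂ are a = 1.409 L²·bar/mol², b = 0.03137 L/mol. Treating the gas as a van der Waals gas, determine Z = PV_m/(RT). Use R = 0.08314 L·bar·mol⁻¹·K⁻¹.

Z ≈ 1.113

P = RT/(V_m − b) − a/V_m² = (0.08314)(545)/(0.1115 − 0.03137) − 1.409/(0.1115)²
  = 45.311/0.080130 − 113.33 = 565.47 − 113.33 = 452.14 bar
Z = PV_m/(RT) = (452.14)(0.1115)/((0.08314)(545)) = 50.414/45.311 = 1.113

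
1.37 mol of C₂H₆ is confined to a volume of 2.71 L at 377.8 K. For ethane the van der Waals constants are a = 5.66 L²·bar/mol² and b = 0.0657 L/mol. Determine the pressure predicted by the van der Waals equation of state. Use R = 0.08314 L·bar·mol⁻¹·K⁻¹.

P = nRT/(V − nb) − a n²/V²
nRT/(V − nb) = (1.37)(0.08314)(377.8)/(2.71 − 1.37×0.0657) = 43.032/2.6200 = 16.424 bar
a n²/V² = (5.66)(1.37)²/(2.71)² = 1.4465 bar
P = 16.424 − 1.4465 = 14.98 bar

P ≈ 14.98 bar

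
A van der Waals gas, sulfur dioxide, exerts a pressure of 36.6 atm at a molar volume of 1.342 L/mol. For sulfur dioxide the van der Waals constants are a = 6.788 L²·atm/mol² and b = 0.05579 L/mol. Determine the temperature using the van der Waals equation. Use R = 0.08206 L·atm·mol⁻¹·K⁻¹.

T = (P + a/V_m²)(V_m − b)/R
P + a/V_m² = 36.6 + 6.788/(1.342)² = 40.369 atm
V_m − b = 1.342 − 0.05579 = 1.2862 L/mol
T = (40.369)(1.2862)/0.08206 = 632.7 K

T ≈ 632.7 K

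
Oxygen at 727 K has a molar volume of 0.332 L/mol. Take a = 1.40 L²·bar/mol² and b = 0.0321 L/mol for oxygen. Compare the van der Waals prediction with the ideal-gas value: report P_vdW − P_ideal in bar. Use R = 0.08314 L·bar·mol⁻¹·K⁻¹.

Ideal: P_ideal = RT/V_m = (0.08314)(727)/0.332 = 182.057 bar
vdW: P = RT/(V_m − b) − a/V_m² = 60.4428/0.299900 − 1.40/0.110224 = 201.543 − 12.7014 = 188.842 bar
ΔP = 188.842 − 182.057 = 6.79 bar

ΔP ≈ 6.79 bar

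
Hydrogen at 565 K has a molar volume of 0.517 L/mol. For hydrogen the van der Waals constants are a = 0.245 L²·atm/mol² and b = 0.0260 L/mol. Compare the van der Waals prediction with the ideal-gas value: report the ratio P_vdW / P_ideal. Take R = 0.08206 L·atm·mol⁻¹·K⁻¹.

Ideal: P_ideal = RT/V_m = (0.08206)(565)/0.517 = 89.6787 atm
vdW: P = RT/(V_m − b) − a/V_m² = 46.3639/0.491000 − 0.245/0.267289 = 94.4275 − 0.916611 = 93.5109 atm
Ratio = 93.5109/89.6787 = 1.043

P_vdW / P_ideal ≈ 1.043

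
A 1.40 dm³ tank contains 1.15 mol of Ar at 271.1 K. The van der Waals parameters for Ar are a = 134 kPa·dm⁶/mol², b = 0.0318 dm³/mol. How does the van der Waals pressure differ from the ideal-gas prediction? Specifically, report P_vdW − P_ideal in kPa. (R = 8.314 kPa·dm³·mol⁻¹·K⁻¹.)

ΔP ≈ -40.8 kPa

Ideal: P_ideal = nRT/V = (1.15)(8.314)(271.1)/1.40 = 1851.44 kPa
vdW: P = nRT/(V − nb) − a n²/V² = 2592.01/1.36343 − 177.215/1.96000 = 1901.10 − 90.4158 = 1810.68 kPa
ΔP = 1810.68 − 1851.44 = -40.8 kPa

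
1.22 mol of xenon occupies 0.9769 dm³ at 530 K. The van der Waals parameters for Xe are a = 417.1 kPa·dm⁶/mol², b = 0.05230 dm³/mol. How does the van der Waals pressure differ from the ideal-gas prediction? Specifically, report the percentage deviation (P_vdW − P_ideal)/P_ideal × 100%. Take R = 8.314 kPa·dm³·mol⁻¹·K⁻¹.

Ideal: P_ideal = nRT/V = (1.22)(8.314)(530)/0.9769 = 5502.95 kPa
vdW: P = nRT/(V − nb) − a n²/V² = 5375.83/0.913094 − 620.812/0.954334 = 5887.49 − 650.519 = 5236.97 kPa
% deviation = (5236.97 − 5502.95)/5502.95 × 100% = -4.83%

-4.83 %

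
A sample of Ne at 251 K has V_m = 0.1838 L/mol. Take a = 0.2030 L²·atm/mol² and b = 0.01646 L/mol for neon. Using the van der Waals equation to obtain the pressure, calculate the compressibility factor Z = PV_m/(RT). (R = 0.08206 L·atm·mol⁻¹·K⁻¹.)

Z ≈ 1.045

P = RT/(V_m − b) − a/V_m² = (0.08206)(251)/(0.1838 − 0.01646) − 0.2030/(0.1838)²
  = 20.597/0.16734 − 6.0090 = 123.08 − 6.0090 = 117.07 atm
Z = PV_m/(RT) = (117.07)(0.1838)/((0.08206)(251)) = 21.517/20.597 = 1.045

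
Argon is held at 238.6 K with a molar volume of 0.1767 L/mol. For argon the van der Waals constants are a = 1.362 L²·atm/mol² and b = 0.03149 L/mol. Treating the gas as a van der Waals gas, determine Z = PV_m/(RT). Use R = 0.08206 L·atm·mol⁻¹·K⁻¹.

P = RT/(V_m − b) − a/V_m² = (0.08206)(238.6)/(0.1767 − 0.03149) − 1.362/(0.1767)²
  = 19.580/0.14521 − 43.622 = 134.84 − 43.622 = 91.22 atm
Z = PV_m/(RT) = (91.22)(0.1767)/((0.08206)(238.6)) = 16.119/19.580 = 0.8232

Z ≈ 0.8232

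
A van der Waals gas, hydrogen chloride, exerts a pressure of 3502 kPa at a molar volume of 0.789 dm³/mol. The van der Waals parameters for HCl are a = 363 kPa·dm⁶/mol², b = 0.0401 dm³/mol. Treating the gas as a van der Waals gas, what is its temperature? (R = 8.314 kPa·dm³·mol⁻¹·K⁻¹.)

T = (P + a/V_m²)(V_m − b)/R
P + a/V_m² = 3502 + 363/(0.789)² = 4085.1 kPa
V_m − b = 0.789 − 0.0401 = 0.74890 dm³/mol
T = (4085.1)(0.74890)/8.314 = 368.0 K

T ≈ 368.0 K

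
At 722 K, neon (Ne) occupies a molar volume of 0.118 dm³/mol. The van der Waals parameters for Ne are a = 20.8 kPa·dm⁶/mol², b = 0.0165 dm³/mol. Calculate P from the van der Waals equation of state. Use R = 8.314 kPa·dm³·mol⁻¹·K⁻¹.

P = RT/(V_m − b) − a/V_m²
RT/(V_m − b) = (8.314)(722)/(0.118 − 0.0165) = 6002.7/0.10150 = 59140 kPa
a/V_m² = 20.8/(0.118)² = 1493.8 kPa
P = 59140 − 1493.8 = 57646 kPa

P ≈ 57646 kPa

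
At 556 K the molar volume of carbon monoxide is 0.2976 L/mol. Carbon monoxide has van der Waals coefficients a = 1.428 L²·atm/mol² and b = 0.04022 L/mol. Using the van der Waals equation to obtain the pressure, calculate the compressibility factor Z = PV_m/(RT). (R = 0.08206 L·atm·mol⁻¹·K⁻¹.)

P = RT/(V_m − b) − a/V_m² = (0.08206)(556)/(0.2976 − 0.04022) − 1.428/(0.2976)²
  = 45.625/0.25738 − 16.124 = 177.27 − 16.124 = 161.15 atm
Z = PV_m/(RT) = (161.15)(0.2976)/((0.08206)(556)) = 47.958/45.625 = 1.051

Z ≈ 1.051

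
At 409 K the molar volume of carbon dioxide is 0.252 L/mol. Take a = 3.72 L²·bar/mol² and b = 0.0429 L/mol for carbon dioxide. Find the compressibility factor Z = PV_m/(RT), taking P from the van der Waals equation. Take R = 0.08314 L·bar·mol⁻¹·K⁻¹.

Z ≈ 0.7710

P = RT/(V_m − b) − a/V_m² = (0.08314)(409)/(0.252 − 0.0429) − 3.72/(0.252)²
  = 34.004/0.20910 − 58.579 = 162.62 − 58.579 = 104.04 bar
Z = PV_m/(RT) = (104.04)(0.252)/((0.08314)(409)) = 26.218/34.004 = 0.7710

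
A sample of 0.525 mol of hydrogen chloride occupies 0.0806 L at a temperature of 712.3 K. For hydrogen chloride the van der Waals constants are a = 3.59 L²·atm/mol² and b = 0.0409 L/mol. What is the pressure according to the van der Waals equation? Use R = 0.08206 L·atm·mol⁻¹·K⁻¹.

P = nRT/(V − nb) − a n²/V²
nRT/(V − nb) = (0.525)(0.08206)(712.3)/(0.0806 − 0.525×0.0409) = 30.687/0.059128 = 518.99 atm
a n²/V² = (3.59)(0.525)²/(0.0806)² = 152.32 atm
P = 518.99 − 152.32 = 366.7 atm

P ≈ 366.7 atm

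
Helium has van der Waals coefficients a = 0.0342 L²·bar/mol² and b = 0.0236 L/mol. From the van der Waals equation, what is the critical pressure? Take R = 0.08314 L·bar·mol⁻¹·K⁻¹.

P_c ≈ 2.274 bar

For a van der Waals gas, P_c = a/(27b²).
P_c = 0.0342/(27×(0.0236)²) = 0.0342/0.015038 = 2.274 bar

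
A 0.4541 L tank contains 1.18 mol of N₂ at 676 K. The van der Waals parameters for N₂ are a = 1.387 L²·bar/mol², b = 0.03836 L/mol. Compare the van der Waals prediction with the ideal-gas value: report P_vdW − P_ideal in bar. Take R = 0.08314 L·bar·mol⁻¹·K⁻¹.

ΔP ≈ 6.80 bar

Ideal: P_ideal = nRT/V = (1.18)(0.08314)(676)/0.4541 = 146.045 bar
vdW: P = nRT/(V − nb) − a n²/V² = 66.3191/0.408835 − 1.93126/0.206207 = 162.215 − 9.36564 = 152.849 bar
ΔP = 152.849 − 146.045 = 6.80 bar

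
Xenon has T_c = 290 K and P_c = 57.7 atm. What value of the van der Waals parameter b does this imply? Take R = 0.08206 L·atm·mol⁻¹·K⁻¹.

From T_c = 8a/(27Rb) and P_c = a/(27b²): b = R T_c/(8 P_c).
b = (0.08206)(290)/(8×57.7) = 23.797/461.60 = 0.05155 L/mol

b ≈ 0.05155 L/mol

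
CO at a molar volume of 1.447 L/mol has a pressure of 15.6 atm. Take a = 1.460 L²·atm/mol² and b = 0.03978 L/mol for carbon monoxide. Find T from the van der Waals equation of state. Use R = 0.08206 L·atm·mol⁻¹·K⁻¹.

T ≈ 279.5 K

T = (P + a/V_m²)(V_m − b)/R
P + a/V_m² = 15.6 + 1.460/(1.447)² = 16.297 atm
V_m − b = 1.447 − 0.03978 = 1.4072 L/mol
T = (16.297)(1.4072)/0.08206 = 279.5 K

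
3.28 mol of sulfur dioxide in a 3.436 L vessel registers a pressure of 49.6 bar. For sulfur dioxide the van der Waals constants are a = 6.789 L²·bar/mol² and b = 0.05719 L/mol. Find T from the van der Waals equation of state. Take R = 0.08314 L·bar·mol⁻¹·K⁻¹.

T ≈ 664.5 K

T = (P + a n²/V²)(V − nb)/(nR)
P + a n²/V² = 49.6 + (6.789)(3.28)²/(3.436)² = 55.787 bar
V − nb = 3.436 − (3.28)(0.05719) = 3.2484 L
T = (55.787)(3.2484)/((3.28)(0.08314)) = 664.5 K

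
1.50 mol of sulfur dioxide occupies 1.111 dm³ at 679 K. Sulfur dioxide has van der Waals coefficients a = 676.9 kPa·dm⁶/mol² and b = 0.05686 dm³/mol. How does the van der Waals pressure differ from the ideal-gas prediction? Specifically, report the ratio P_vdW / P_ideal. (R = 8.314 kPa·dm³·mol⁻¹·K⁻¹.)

Ideal: P_ideal = nRT/V = (1.50)(8.314)(679)/1.111 = 7621.79 kPa
vdW: P = nRT/(V − nb) − a n²/V² = 8467.81/1.02571 − 1523.03/1.23432 = 8255.56 − 1233.90 = 7021.66 kPa
Ratio = 7021.66/7621.79 = 0.9213

P_vdW / P_ideal ≈ 0.9213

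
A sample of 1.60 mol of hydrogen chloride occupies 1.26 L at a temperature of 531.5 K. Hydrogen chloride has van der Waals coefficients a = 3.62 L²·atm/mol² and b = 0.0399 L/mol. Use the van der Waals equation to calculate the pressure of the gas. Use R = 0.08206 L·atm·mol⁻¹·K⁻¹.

P = nRT/(V − nb) − a n²/V²
nRT/(V − nb) = (1.60)(0.08206)(531.5)/(1.26 − 1.60×0.0399) = 69.784/1.1962 = 58.338 atm
a n²/V² = (3.62)(1.60)²/(1.26)² = 5.8372 atm
P = 58.338 − 5.8372 = 52.50 atm

P ≈ 52.50 atm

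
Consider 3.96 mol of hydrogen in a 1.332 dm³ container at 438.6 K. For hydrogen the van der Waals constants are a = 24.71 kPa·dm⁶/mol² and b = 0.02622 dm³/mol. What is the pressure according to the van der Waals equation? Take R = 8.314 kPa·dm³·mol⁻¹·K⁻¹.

P ≈ 11539 kPa

P = nRT/(V − nb) − a n²/V²
nRT/(V − nb) = (3.96)(8.314)(438.6)/(1.332 − 3.96×0.02622) = 14440/1.2282 = 11757 kPa
a n²/V² = (24.71)(3.96)²/(1.332)² = 218.40 kPa
P = 11757 − 218.40 = 11539 kPa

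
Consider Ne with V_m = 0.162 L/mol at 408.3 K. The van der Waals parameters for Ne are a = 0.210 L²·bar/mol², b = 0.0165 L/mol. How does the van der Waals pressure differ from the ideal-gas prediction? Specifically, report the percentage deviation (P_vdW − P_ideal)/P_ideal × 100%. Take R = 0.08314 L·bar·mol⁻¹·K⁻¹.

7.52 %

Ideal: P_ideal = RT/V_m = (0.08314)(408.3)/0.162 = 209.544 bar
vdW: P = RT/(V_m − b) − a/V_m² = 33.9461/0.145500 − 0.210/0.0262440 = 233.307 − 8.00183 = 225.305 bar
% deviation = (225.305 − 209.544)/209.544 × 100% = 7.52%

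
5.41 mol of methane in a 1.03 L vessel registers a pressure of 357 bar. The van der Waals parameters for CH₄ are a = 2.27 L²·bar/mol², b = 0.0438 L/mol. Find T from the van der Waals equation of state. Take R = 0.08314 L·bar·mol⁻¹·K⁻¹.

T ≈ 739.9 K

T = (P + a n²/V²)(V − nb)/(nR)
P + a n²/V² = 357 + (2.27)(5.41)²/(1.03)² = 419.62 bar
V − nb = 1.03 − (5.41)(0.0438) = 0.79304 L
T = (419.62)(0.79304)/((5.41)(0.08314)) = 739.9 K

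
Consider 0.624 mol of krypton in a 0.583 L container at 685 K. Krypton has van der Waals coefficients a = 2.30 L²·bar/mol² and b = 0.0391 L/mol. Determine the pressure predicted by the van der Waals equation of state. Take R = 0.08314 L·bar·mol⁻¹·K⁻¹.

P = nRT/(V − nb) − a n²/V²
nRT/(V − nb) = (0.624)(0.08314)(685)/(0.583 − 0.624×0.0391) = 35.537/0.55860 = 63.618 bar
a n²/V² = (2.30)(0.624)²/(0.583)² = 2.6349 bar
P = 63.618 − 2.6349 = 60.98 bar

P ≈ 60.98 bar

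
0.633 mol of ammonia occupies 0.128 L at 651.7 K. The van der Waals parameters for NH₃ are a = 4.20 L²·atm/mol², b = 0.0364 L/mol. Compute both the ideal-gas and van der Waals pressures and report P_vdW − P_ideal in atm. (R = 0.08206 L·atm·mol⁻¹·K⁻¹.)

ΔP ≈ -44.66 atm

Ideal: P_ideal = nRT/V = (0.633)(0.08206)(651.7)/0.128 = 264.468 atm
vdW: P = nRT/(V − nb) − a n²/V² = 33.8519/0.104959 − 1.68289/0.0163840 = 322.525 − 102.715 = 219.810 atm
ΔP = 219.810 − 264.468 = -44.66 atm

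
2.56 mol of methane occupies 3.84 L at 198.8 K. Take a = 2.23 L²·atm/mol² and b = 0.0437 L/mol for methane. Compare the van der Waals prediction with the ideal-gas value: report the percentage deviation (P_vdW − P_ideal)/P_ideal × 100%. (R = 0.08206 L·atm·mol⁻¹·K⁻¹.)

Ideal: P_ideal = nRT/V = (2.56)(0.08206)(198.8)/3.84 = 10.8757 atm
vdW: P = nRT/(V − nb) − a n²/V² = 41.7626/3.72813 − 14.6145/14.7456 = 11.2020 − 0.991109 = 10.2109 atm
% deviation = (10.2109 − 10.8757)/10.8757 × 100% = -6.11%

-6.11 %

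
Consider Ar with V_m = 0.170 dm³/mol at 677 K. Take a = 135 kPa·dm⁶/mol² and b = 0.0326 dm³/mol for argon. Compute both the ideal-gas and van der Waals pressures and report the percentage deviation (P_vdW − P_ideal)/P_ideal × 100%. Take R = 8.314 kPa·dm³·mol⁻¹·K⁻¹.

Ideal: P_ideal = RT/V_m = (8.314)(677)/0.170 = 33109.3 kPa
vdW: P = RT/(V_m − b) − a/V_m² = 5628.58/0.137400 − 135/0.0289000 = 40964.9 − 4671.28 = 36293.6 kPa
% deviation = (36293.6 − 33109.3)/33109.3 × 100% = 9.62%

9.62 %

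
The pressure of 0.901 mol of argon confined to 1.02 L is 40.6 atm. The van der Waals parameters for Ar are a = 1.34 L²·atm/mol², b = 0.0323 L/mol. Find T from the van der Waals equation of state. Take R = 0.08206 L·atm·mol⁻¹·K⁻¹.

T ≈ 558.1 K

T = (P + a n²/V²)(V − nb)/(nR)
P + a n²/V² = 40.6 + (1.34)(0.901)²/(1.02)² = 41.646 atm
V − nb = 1.02 − (0.901)(0.0323) = 0.99090 L
T = (41.646)(0.99090)/((0.901)(0.08206)) = 558.1 K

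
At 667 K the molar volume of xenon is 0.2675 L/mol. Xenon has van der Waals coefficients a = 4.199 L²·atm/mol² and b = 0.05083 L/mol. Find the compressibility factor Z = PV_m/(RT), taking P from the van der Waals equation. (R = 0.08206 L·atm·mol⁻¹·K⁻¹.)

P = RT/(V_m − b) − a/V_m² = (0.08206)(667)/(0.2675 − 0.05083) − 4.199/(0.2675)²
  = 54.734/0.21667 − 58.681 = 252.61 − 58.681 = 193.93 atm
Z = PV_m/(RT) = (193.93)(0.2675)/((0.08206)(667)) = 51.876/54.734 = 0.9478

Z ≈ 0.9478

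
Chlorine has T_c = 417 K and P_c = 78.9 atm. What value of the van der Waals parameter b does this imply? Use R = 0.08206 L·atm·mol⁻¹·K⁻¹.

b ≈ 0.05421 L/mol

From T_c = 8a/(27Rb) and P_c = a/(27b²): b = R T_c/(8 P_c).
b = (0.08206)(417)/(8×78.9) = 34.219/631.20 = 0.05421 L/mol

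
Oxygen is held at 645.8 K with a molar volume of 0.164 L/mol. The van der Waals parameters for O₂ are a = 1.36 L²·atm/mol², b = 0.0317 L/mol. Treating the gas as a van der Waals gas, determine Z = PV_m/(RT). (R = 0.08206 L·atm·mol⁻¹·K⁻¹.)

Z ≈ 1.083

P = RT/(V_m − b) − a/V_m² = (0.08206)(645.8)/(0.164 − 0.0317) − 1.36/(0.164)²
  = 52.994/0.13230 − 50.565 = 400.56 − 50.565 = 350.00 atm
Z = PV_m/(RT) = (350.00)(0.164)/((0.08206)(645.8)) = 57.400/52.994 = 1.083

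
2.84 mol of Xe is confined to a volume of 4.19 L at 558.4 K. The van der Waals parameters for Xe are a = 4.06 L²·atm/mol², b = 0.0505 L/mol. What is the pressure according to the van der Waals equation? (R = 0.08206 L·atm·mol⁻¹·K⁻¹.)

P ≈ 30.29 atm

P = nRT/(V − nb) − a n²/V²
nRT/(V − nb) = (2.84)(0.08206)(558.4)/(4.19 − 2.84×0.0505) = 130.14/4.0466 = 32.160 atm
a n²/V² = (4.06)(2.84)²/(4.19)² = 1.8652 atm
P = 32.160 − 1.8652 = 30.29 atm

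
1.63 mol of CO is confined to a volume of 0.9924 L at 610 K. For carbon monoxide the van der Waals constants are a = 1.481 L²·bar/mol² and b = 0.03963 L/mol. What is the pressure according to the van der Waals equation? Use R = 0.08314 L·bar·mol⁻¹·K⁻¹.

P = nRT/(V − nb) − a n²/V²
nRT/(V − nb) = (1.63)(0.08314)(610)/(0.9924 − 1.63×0.03963) = 82.666/0.92780 = 89.099 bar
a n²/V² = (1.481)(1.63)²/(0.9924)² = 3.9954 bar
P = 89.099 − 3.9954 = 85.10 bar

P ≈ 85.10 bar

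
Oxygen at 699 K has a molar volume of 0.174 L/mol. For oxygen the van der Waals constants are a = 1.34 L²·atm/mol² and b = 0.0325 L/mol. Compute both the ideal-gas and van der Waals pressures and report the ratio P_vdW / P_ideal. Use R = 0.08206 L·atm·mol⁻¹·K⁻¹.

P_vdW / P_ideal ≈ 1.095

Ideal: P_ideal = RT/V_m = (0.08206)(699)/0.174 = 329.655 atm
vdW: P = RT/(V_m − b) − a/V_m² = 57.3599/0.141500 − 1.34/0.0302760 = 405.370 − 44.2595 = 361.111 atm
Ratio = 361.111/329.655 = 1.095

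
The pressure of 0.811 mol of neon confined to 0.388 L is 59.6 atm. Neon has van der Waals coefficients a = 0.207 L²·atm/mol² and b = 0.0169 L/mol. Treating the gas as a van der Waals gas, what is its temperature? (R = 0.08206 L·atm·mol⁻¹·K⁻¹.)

T = (P + a n²/V²)(V − nb)/(nR)
P + a n²/V² = 59.6 + (0.207)(0.811)²/(0.388)² = 60.504 atm
V − nb = 0.388 − (0.811)(0.0169) = 0.37429 L
T = (60.504)(0.37429)/((0.811)(0.08206)) = 340.3 K

T ≈ 340.3 K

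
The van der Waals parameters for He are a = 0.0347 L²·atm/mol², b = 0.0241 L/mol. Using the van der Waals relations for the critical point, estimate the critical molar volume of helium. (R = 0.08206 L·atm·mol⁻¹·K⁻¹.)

V_m,c ≈ 0.07230 L/mol

For a van der Waals gas, V_m,c = 3b.
V_m,c = 3×0.0241 = 0.07230 L/mol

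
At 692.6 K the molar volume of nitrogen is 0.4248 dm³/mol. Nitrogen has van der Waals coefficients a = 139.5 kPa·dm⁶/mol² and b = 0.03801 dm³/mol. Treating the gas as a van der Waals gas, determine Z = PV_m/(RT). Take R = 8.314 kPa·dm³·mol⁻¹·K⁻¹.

P = RT/(V_m − b) − a/V_m² = (8.314)(692.6)/(0.4248 − 0.03801) − 139.5/(0.4248)²
  = 5758.3/0.38679 − 773.05 = 14887 − 773.05 = 14114 kPa
Z = PV_m/(RT) = (14114)(0.4248)/((8.314)(692.6)) = 5995.6/5758.3 = 1.041

Z ≈ 1.041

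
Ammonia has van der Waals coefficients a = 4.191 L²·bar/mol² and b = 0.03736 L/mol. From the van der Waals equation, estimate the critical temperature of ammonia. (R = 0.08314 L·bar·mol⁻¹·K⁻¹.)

T_c ≈ 399.8 K

For a van der Waals gas, T_c = 8a/(27Rb).
T_c = 8×4.191/(27×0.08314×0.03736) = 33.528/0.083865 = 399.8 K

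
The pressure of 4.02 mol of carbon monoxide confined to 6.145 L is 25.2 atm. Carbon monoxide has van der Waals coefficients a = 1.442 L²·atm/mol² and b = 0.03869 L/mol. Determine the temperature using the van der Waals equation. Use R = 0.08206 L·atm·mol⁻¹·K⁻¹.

T ≈ 468.7 K

T = (P + a n²/V²)(V − nb)/(nR)
P + a n²/V² = 25.2 + (1.442)(4.02)²/(6.145)² = 25.817 atm
V − nb = 6.145 − (4.02)(0.03869) = 5.9895 L
T = (25.817)(5.9895)/((4.02)(0.08206)) = 468.7 K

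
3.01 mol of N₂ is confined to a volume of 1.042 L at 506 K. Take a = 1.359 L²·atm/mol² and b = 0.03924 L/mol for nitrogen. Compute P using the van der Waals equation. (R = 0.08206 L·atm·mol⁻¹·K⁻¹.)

P = nRT/(V − nb) − a n²/V²
nRT/(V − nb) = (3.01)(0.08206)(506)/(1.042 − 3.01×0.03924) = 124.98/0.92389 = 135.28 atm
a n²/V² = (1.359)(3.01)²/(1.042)² = 11.340 atm
P = 135.28 − 11.340 = 123.9 atm

P ≈ 123.9 atm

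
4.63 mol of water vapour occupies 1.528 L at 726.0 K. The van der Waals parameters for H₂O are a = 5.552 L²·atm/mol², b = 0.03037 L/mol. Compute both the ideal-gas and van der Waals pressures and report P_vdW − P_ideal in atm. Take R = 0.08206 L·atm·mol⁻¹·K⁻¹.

Ideal: P_ideal = nRT/V = (4.63)(0.08206)(726.0)/1.528 = 180.520 atm
vdW: P = nRT/(V − nb) − a n²/V² = 275.835/1.38739 − 119.018/2.33478 = 198.816 − 50.9761 = 147.840 atm
ΔP = 147.840 − 180.520 = -32.68 atm

ΔP ≈ -32.68 atm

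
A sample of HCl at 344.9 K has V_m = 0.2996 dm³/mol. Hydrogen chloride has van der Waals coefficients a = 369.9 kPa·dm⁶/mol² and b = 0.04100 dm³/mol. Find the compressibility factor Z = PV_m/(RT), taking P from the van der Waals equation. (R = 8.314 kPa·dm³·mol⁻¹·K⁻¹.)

Z ≈ 0.7280

P = RT/(V_m − b) − a/V_m² = (8.314)(344.9)/(0.2996 − 0.04100) − 369.9/(0.2996)²
  = 2867.5/0.25860 − 4121.0 = 11089 − 4121.0 = 6968 kPa
Z = PV_m/(RT) = (6968)(0.2996)/((8.314)(344.9)) = 2087.6/2867.5 = 0.7280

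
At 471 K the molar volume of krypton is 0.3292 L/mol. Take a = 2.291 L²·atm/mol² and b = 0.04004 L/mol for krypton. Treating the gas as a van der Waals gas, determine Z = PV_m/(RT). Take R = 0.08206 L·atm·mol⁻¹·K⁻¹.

Z ≈ 0.9584

P = RT/(V_m − b) − a/V_m² = (0.08206)(471)/(0.3292 − 0.04004) − 2.291/(0.3292)²
  = 38.650/0.28916 − 21.140 = 133.66 − 21.140 = 112.52 atm
Z = PV_m/(RT) = (112.52)(0.3292)/((0.08206)(471)) = 37.042/38.650 = 0.9584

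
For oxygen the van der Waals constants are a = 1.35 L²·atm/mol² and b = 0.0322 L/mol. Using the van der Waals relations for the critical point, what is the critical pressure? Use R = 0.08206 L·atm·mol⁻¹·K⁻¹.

P_c ≈ 48.22 atm

For a van der Waals gas, P_c = a/(27b²).
P_c = 1.35/(27×(0.0322)²) = 1.35/0.027995 = 48.22 atm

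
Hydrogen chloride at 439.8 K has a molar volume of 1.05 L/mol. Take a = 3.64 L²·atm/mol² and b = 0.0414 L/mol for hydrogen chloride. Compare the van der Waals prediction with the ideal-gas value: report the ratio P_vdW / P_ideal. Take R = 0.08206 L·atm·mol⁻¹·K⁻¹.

P_vdW / P_ideal ≈ 0.9450

Ideal: P_ideal = RT/V_m = (0.08206)(439.8)/1.05 = 34.3714 atm
vdW: P = RT/(V_m − b) − a/V_m² = 36.0900/1.00860 − 3.64/1.10250 = 35.7823 − 3.30159 = 32.4807 atm
Ratio = 32.4807/34.3714 = 0.9450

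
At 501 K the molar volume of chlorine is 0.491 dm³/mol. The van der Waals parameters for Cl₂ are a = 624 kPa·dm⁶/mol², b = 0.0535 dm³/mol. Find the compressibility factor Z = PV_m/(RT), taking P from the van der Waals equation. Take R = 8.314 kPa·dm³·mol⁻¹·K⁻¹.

P = RT/(V_m − b) − a/V_m² = (8.314)(501)/(0.491 − 0.0535) − 624/(0.491)²
  = 4165.3/0.43750 − 2588.3 = 9520.7 − 2588.3 = 6932.4 kPa
Z = PV_m/(RT) = (6932.4)(0.491)/((8.314)(501)) = 3403.8/4165.3 = 0.8172

Z ≈ 0.8172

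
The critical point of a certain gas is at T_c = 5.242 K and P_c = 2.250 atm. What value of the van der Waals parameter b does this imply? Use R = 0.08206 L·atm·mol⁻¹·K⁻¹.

From T_c = 8a/(27Rb) and P_c = a/(27b²): b = R T_c/(8 P_c).
b = (0.08206)(5.242)/(8×2.250) = 0.43016/18.000 = 0.02390 L/mol

b ≈ 0.02390 L/mol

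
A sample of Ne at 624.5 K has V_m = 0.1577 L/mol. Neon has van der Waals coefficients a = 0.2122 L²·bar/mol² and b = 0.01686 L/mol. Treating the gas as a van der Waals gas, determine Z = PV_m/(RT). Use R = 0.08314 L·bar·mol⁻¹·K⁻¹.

P = RT/(V_m − b) − a/V_m² = (0.08314)(624.5)/(0.1577 − 0.01686) − 0.2122/(0.1577)²
  = 51.921/0.14084 − 8.5326 = 368.65 − 8.5326 = 360.12 bar
Z = PV_m/(RT) = (360.12)(0.1577)/((0.08314)(624.5)) = 56.791/51.921 = 1.094

Z ≈ 1.094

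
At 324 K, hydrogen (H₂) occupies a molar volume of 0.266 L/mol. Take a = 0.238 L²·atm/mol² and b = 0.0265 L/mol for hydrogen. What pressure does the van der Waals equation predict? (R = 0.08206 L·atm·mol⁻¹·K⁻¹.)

P ≈ 107.6 atm

P = RT/(V_m − b) − a/V_m²
RT/(V_m − b) = (0.08206)(324)/(0.266 − 0.0265) = 26.587/0.23950 = 111.01 atm
a/V_m² = 0.238/(0.266)² = 3.3637 atm
P = 111.01 − 3.3637 = 107.6 atm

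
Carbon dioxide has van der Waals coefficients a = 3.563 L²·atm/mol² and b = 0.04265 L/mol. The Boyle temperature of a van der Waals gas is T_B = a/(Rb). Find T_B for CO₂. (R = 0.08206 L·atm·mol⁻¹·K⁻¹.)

T_B ≈ 1018 K

For a van der Waals gas the second virial coefficient B₂ = b − a/(RT) vanishes at T_B = a/(Rb).
T_B = 3.563/(0.08206×0.04265) = 3.563/0.0034999 = 1018 K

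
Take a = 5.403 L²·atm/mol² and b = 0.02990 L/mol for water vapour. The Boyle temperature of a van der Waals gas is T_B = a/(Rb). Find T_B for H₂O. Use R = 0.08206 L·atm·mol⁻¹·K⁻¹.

For a van der Waals gas the second virial coefficient B₂ = b − a/(RT) vanishes at T_B = a/(Rb).
T_B = 5.403/(0.08206×0.02990) = 5.403/0.0024536 = 2202 K

T_B ≈ 2202 K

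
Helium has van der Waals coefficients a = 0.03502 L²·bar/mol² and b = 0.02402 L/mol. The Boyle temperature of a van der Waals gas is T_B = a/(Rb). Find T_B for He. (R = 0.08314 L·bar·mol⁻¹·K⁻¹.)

For a van der Waals gas the second virial coefficient B₂ = b − a/(RT) vanishes at T_B = a/(Rb).
T_B = 0.03502/(0.08314×0.02402) = 0.03502/0.0019970 = 17.54 K

T_B ≈ 17.54 K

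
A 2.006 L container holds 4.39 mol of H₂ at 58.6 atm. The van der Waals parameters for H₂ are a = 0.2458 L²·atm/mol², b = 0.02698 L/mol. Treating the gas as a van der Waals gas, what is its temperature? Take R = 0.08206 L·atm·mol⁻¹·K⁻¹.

T = (P + a n²/V²)(V − nb)/(nR)
P + a n²/V² = 58.6 + (0.2458)(4.39)²/(2.006)² = 59.777 atm
V − nb = 2.006 − (4.39)(0.02698) = 1.8876 L
T = (59.777)(1.8876)/((4.39)(0.08206)) = 313.2 K

T ≈ 313.2 K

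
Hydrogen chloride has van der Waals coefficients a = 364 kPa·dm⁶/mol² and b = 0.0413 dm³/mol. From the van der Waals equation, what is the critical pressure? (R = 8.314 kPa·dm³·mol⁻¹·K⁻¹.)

For a van der Waals gas, P_c = a/(27b²).
P_c = 364/(27×(0.0413)²) = 364/0.046054 = 7904 kPa

P_c ≈ 7904 kPa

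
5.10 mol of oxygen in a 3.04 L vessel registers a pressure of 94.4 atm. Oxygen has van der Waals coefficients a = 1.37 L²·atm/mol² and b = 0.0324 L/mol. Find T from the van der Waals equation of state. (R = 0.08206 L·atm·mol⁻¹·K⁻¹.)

T = (P + a n²/V²)(V − nb)/(nR)
P + a n²/V² = 94.4 + (1.37)(5.10)²/(3.04)² = 98.256 atm
V − nb = 3.04 − (5.10)(0.0324) = 2.8748 L
T = (98.256)(2.8748)/((5.10)(0.08206)) = 674.9 K

T ≈ 674.9 K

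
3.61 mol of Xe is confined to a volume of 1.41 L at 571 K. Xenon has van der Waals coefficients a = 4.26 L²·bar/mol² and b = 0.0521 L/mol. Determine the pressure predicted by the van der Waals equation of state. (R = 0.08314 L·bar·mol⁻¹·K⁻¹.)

P = nRT/(V − nb) − a n²/V²
nRT/(V − nb) = (3.61)(0.08314)(571)/(1.41 − 3.61×0.0521) = 171.38/1.2219 = 140.26 bar
a n²/V² = (4.26)(3.61)²/(1.41)² = 27.925 bar
P = 140.26 − 27.925 = 112.3 bar

P ≈ 112.3 bar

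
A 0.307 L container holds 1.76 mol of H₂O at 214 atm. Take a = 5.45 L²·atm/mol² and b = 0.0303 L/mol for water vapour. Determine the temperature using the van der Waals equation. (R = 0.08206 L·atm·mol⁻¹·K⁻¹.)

T = (P + a n²/V²)(V − nb)/(nR)
P + a n²/V² = 214 + (5.45)(1.76)²/(0.307)² = 393.12 atm
V − nb = 0.307 − (1.76)(0.0303) = 0.25367 L
T = (393.12)(0.25367)/((1.76)(0.08206)) = 690.5 K

T ≈ 690.5 K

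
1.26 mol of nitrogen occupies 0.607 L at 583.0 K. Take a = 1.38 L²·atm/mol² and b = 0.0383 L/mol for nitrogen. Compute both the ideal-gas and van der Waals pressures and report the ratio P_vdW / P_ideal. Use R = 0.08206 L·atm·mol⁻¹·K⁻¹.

Ideal: P_ideal = nRT/V = (1.26)(0.08206)(583.0)/0.607 = 99.3075 atm
vdW: P = nRT/(V − nb) − a n²/V² = 60.2796/0.558742 − 2.19089/0.368449 = 107.884 − 5.94625 = 101.938 atm
Ratio = 101.938/99.3075 = 1.026

P_vdW / P_ideal ≈ 1.026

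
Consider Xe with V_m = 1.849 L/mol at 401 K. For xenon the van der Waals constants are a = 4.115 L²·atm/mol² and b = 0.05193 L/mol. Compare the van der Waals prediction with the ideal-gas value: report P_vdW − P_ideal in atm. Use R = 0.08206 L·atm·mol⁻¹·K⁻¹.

ΔP ≈ -0.689 atm

Ideal: P_ideal = RT/V_m = (0.08206)(401)/1.849 = 17.7967 atm
vdW: P = RT/(V_m − b) − a/V_m² = 32.9061/1.79707 − 4.115/3.41880 = 18.3110 − 1.20364 = 17.1074 atm
ΔP = 17.1074 − 17.7967 = -0.689 atm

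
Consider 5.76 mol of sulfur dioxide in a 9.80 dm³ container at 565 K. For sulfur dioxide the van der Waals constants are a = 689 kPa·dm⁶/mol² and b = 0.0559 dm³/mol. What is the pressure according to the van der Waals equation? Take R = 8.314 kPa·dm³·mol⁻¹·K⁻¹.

P ≈ 2617 kPa

P = nRT/(V − nb) − a n²/V²
nRT/(V − nb) = (5.76)(8.314)(565)/(9.80 − 5.76×0.0559) = 27057/9.4780 = 2854.7 kPa
a n²/V² = (689)(5.76)²/(9.80)² = 238.02 kPa
P = 2854.7 − 238.02 = 2617 kPa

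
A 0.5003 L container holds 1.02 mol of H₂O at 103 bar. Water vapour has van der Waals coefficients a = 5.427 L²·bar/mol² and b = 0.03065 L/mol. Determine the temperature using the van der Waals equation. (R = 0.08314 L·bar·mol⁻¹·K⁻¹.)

T ≈ 694.5 K

T = (P + a n²/V²)(V − nb)/(nR)
P + a n²/V² = 103 + (5.427)(1.02)²/(0.5003)² = 125.56 bar
V − nb = 0.5003 − (1.02)(0.03065) = 0.46904 L
T = (125.56)(0.46904)/((1.02)(0.08314)) = 694.5 K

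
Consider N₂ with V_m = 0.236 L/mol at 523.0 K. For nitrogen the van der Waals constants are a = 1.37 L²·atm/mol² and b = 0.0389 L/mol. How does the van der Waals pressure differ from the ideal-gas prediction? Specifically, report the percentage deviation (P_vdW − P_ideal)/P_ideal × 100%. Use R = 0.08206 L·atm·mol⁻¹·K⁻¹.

Ideal: P_ideal = RT/V_m = (0.08206)(523.0)/0.236 = 181.853 atm
vdW: P = RT/(V_m − b) − a/V_m² = 42.9174/0.197100 − 1.37/0.0556960 = 217.744 − 24.5978 = 193.146 atm
% deviation = (193.146 − 181.853)/181.853 × 100% = 6.21%

6.21 %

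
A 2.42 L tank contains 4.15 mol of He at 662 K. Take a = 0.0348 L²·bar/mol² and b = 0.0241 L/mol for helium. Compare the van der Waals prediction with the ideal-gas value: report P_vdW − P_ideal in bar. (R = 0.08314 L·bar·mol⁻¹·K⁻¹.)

ΔP ≈ 3.967 bar

Ideal: P_ideal = nRT/V = (4.15)(0.08314)(662)/2.42 = 94.3845 bar
vdW: P = nRT/(V − nb) − a n²/V² = 228.411/2.31999 − 0.599343/5.85640 = 98.4534 − 0.102340 = 98.3511 bar
ΔP = 98.3511 − 94.3845 = 3.967 bar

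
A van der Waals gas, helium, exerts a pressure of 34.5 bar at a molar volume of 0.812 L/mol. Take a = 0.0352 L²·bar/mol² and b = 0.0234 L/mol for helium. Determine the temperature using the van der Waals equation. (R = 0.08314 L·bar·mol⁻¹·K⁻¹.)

T ≈ 327.7 K

T = (P + a/V_m²)(V_m − b)/R
P + a/V_m² = 34.5 + 0.0352/(0.812)² = 34.553 bar
V_m − b = 0.812 − 0.0234 = 0.78860 L/mol
T = (34.553)(0.78860)/0.08314 = 327.7 K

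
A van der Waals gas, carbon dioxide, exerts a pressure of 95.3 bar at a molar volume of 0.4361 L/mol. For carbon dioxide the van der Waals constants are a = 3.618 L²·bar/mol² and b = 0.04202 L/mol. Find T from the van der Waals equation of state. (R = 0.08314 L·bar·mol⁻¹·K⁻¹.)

T ≈ 541.9 K

T = (P + a/V_m²)(V_m − b)/R
P + a/V_m² = 95.3 + 3.618/(0.4361)² = 114.32 bar
V_m − b = 0.4361 − 0.04202 = 0.39408 L/mol
T = (114.32)(0.39408)/0.08314 = 541.9 K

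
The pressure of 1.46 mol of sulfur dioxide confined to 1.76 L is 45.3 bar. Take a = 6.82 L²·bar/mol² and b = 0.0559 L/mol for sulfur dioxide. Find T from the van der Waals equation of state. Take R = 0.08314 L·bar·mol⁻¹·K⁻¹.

T = (P + a n²/V²)(V − nb)/(nR)
P + a n²/V² = 45.3 + (6.82)(1.46)²/(1.76)² = 49.993 bar
V − nb = 1.76 − (1.46)(0.0559) = 1.6784 L
T = (49.993)(1.6784)/((1.46)(0.08314)) = 691.3 K

T ≈ 691.3 K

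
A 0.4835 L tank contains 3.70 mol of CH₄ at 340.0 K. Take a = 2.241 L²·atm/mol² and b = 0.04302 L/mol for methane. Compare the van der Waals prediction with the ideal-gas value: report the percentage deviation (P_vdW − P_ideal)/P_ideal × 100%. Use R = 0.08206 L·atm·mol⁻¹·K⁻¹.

Ideal: P_ideal = nRT/V = (3.70)(0.08206)(340.0)/0.4835 = 213.509 atm
vdW: P = nRT/(V − nb) − a n²/V² = 103.231/0.324326 − 30.6793/0.233772 = 318.294 − 131.236 = 187.058 atm
% deviation = (187.058 − 213.509)/213.509 × 100% = -12.39%

-12.39 %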